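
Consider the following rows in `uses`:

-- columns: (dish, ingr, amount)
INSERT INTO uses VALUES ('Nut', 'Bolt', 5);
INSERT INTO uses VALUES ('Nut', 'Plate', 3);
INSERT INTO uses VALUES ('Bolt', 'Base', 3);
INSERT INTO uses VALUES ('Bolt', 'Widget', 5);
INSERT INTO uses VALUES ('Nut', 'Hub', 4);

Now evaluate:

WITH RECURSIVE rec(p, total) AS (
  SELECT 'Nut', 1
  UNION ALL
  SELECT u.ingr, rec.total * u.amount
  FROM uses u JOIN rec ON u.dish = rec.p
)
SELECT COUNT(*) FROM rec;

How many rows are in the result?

6

Base: (Nut, total=1).
Iteration 1: components of {Nut} -> Bolt = 1*5 = 5, Hub = 1*4 = 4, Plate = 1*3 = 3.
Iteration 2: components of {Bolt,Hub,Plate} -> Base = 5*3 = 15, Widget = 5*5 = 25.
Iteration 3: no further components; recursion stops.
Total rows emitted: 6.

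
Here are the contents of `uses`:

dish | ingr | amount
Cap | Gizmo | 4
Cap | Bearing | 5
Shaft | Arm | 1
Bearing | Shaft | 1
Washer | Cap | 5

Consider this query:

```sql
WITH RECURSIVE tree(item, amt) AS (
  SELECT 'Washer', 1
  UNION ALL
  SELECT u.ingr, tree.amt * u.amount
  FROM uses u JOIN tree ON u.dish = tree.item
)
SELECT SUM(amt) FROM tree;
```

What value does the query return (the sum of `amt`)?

Base: (Washer, amt=1).
Iteration 1: components of {Washer} -> Cap = 1*5 = 5.
Iteration 2: components of {Cap} -> Bearing = 5*5 = 25, Gizmo = 5*4 = 20.
Iteration 3: components of {Bearing,Gizmo} -> Shaft = 25*1 = 25.
Iteration 4: components of {Shaft} -> Arm = 25*1 = 25.
Iteration 5: no further components; recursion stops.
SUM(amt) = 1 + 5 + 25 + 20 + 25 + 25 = 101.

101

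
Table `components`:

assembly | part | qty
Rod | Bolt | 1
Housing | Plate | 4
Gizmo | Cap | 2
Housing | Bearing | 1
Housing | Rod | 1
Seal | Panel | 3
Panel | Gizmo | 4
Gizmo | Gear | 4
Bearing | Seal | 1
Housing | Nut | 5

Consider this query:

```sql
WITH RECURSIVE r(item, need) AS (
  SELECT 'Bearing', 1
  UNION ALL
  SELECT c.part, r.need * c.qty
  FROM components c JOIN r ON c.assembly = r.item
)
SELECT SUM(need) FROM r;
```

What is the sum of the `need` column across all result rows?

Base: (Bearing, need=1).
Iteration 1: components of {Bearing} -> Seal = 1*1 = 1.
Iteration 2: components of {Seal} -> Panel = 1*3 = 3.
Iteration 3: components of {Panel} -> Gizmo = 3*4 = 12.
Iteration 4: components of {Gizmo} -> Cap = 12*2 = 24, Gear = 12*4 = 48.
Iteration 5: no further components; recursion stops.
SUM(need) = 1 + 1 + 3 + 12 + 48 + 24 = 89.

89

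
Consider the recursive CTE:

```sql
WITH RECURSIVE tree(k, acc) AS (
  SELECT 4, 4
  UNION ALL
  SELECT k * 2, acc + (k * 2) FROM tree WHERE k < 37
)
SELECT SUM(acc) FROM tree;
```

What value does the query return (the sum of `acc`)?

228

Base: k=4, acc=4.
Iteration 1: 4 < 37 holds -> k = 4 * 2 = 8, acc = 4 + 8 = 12.
Iteration 2: 8 < 37 holds -> k = 8 * 2 = 16, acc = 12 + 16 = 28.
Iteration 3: 16 < 37 holds -> k = 16 * 2 = 32, acc = 28 + 32 = 60.
Iteration 4: 32 < 37 holds -> k = 32 * 2 = 64, acc = 60 + 64 = 124.
Iteration 5: 64 < 37 fails; recursion stops.
SUM(acc) = 4 + 12 + 28 + 60 + 124 = 228.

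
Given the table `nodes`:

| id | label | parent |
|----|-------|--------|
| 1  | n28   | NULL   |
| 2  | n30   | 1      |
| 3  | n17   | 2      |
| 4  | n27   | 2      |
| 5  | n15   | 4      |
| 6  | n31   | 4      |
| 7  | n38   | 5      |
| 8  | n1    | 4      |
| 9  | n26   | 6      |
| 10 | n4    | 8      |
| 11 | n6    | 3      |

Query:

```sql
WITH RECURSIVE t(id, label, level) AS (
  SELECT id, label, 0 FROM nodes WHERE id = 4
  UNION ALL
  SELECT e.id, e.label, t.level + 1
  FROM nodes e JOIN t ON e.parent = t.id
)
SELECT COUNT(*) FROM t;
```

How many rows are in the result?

7

Base: id=4 (n27) at level 0.
Iteration 1: rows with parent in {4} -> n15 (id 5, level 1), n31 (id 6, level 1), n1 (id 8, level 1).
Iteration 2: rows with parent in {5,6,8} -> n38 (id 7, level 2), n26 (id 9, level 2), n4 (id 10, level 2).
Iteration 3: no rows with parent in {7,9,10}; recursion stops.
Total rows emitted: 7.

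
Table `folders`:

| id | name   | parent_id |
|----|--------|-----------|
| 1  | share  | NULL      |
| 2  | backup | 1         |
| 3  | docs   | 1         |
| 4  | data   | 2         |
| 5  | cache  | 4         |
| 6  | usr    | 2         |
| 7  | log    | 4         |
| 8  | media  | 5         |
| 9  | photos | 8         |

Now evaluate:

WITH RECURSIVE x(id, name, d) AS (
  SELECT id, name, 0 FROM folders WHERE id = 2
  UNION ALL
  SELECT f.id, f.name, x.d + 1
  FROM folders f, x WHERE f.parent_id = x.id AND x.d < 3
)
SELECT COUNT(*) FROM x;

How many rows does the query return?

Base: id=2 (backup) at d 0.
Iteration 1: rows with parent_id in {2} -> data (id 4, d 1), usr (id 6, d 1).
Iteration 2: rows with parent_id in {4,6} -> cache (id 5, d 2), log (id 7, d 2).
Iteration 3: rows with parent_id in {5,7} -> media (id 8, d 3).
Iteration 4: d < 3 fails for all current rows; recursion stops.
Total rows emitted: 6.

6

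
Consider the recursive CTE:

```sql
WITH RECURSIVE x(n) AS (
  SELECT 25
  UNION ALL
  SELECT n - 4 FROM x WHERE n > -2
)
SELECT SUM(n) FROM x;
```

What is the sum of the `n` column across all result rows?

Base: n=25.
Iteration 1: 25 > -2 holds -> n = 25 - 4 = 21.
Iteration 2: 21 > -2 holds -> n = 21 - 4 = 17.
Iteration 3: 17 > -2 holds -> n = 17 - 4 = 13.
Iteration 4: 13 > -2 holds -> n = 13 - 4 = 9.
Iteration 5: 9 > -2 holds -> n = 9 - 4 = 5.
Iteration 6: 5 > -2 holds -> n = 5 - 4 = 1.
Iteration 7: 1 > -2 holds -> n = 1 - 4 = -3.
Iteration 8: -3 > -2 fails; recursion stops.
SUM(n) = 25 + 21 + 17 + 13 + 9 + 5 + 1 + -3 = 88.

88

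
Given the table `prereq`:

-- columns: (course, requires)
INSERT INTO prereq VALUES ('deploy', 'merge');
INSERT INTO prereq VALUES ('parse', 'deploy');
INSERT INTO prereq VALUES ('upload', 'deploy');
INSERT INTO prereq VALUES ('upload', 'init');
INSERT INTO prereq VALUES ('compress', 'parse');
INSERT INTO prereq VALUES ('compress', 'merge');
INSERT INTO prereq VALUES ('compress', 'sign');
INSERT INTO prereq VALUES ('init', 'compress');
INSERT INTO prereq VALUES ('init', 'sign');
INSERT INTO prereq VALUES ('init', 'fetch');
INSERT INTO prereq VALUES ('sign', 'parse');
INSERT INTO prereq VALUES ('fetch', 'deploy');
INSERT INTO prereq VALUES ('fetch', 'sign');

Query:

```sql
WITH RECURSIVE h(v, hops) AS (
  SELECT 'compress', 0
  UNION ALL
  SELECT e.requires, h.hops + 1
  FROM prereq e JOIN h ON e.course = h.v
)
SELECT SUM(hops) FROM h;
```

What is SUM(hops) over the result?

17

Base: (compress, hops=0).
Iteration 1: edges from {compress} -> (merge, hops=1), (parse, hops=1), (sign, hops=1).
Iteration 2: edges from {merge,parse,sign} -> (deploy, hops=2), (parse, hops=2).
Iteration 3: edges from {deploy,parse} -> (deploy, hops=3), (merge, hops=3).
Iteration 4: edges from {deploy,merge} -> (merge, hops=4).
Iteration 5: no outgoing edges from {merge}; recursion stops.
SUM(hops) = 0 + 1 + 1 + 1 + 2 + 2 + 3 + 3 + 4 = 17.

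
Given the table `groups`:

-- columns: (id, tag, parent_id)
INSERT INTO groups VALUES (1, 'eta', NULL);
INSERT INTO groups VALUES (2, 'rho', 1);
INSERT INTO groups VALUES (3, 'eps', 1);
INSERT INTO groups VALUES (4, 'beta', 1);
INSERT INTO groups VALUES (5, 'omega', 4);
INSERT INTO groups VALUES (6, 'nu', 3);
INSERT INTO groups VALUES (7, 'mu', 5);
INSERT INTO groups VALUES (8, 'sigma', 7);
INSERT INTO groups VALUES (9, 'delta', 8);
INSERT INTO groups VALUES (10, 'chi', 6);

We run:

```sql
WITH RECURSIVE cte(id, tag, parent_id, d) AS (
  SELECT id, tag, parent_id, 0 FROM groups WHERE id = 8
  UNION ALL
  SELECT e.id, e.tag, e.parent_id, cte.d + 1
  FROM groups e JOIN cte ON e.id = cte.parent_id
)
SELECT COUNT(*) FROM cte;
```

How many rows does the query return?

5

Base: id=8 (sigma), parent_id=7, d 0.
Iteration 1: join on id=7 -> mu (id 7, parent_id=5, d 1).
Iteration 2: join on id=5 -> omega (id 5, parent_id=4, d 2).
Iteration 3: join on id=4 -> beta (id 4, parent_id=1, d 3).
Iteration 4: join on id=1 -> eta (id 1, parent_id=NULL, d 4).
Iteration 5: parent_id is NULL; no match; recursion stops.
Total rows emitted: 5.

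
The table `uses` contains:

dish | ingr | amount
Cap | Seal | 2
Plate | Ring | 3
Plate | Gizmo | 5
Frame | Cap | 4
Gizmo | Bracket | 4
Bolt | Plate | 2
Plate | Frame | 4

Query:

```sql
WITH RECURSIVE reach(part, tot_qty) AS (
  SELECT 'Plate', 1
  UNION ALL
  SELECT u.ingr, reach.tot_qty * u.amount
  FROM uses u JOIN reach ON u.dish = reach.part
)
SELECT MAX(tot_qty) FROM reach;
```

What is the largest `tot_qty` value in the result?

32

Base: (Plate, tot_qty=1).
Iteration 1: components of {Plate} -> Frame = 1*4 = 4, Gizmo = 1*5 = 5, Ring = 1*3 = 3.
Iteration 2: components of {Frame,Gizmo,Ring} -> Bracket = 5*4 = 20, Cap = 4*4 = 16.
Iteration 3: components of {Bracket,Cap} -> Seal = 16*2 = 32.
Iteration 4: no further components; recursion stops.
tot_qty values: 1, 4, 3, 5, 16, 20, 32; the maximum is 32.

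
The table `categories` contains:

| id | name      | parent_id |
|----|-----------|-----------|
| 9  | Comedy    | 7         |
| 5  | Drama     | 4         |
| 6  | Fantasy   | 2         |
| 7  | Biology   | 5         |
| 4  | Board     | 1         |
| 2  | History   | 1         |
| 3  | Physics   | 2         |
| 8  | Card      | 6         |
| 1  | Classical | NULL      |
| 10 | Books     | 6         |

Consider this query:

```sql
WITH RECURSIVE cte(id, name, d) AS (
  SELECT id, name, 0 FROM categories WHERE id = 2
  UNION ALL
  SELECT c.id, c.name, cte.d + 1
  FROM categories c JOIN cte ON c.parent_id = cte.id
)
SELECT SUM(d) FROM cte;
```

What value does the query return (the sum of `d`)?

6

Base: id=2 (History) at d 0.
Iteration 1: rows with parent_id in {2} -> Physics (id 3, d 1), Fantasy (id 6, d 1).
Iteration 2: rows with parent_id in {3,6} -> Card (id 8, d 2), Books (id 10, d 2).
Iteration 3: no rows with parent_id in {8,10}; recursion stops.
SUM(d) = 0 + 1 + 1 + 2 + 2 = 6.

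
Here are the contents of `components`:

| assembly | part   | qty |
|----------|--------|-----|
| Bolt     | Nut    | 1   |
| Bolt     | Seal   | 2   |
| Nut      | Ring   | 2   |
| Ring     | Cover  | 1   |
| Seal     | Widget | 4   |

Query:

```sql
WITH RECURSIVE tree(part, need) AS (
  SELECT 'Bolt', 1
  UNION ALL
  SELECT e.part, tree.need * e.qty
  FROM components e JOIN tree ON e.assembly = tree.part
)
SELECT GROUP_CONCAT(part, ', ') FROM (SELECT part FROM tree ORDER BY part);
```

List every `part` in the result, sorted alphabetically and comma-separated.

Base: (Bolt, need=1).
Iteration 1: components of {Bolt} -> Nut = 1*1 = 1, Seal = 1*2 = 2.
Iteration 2: components of {Nut,Seal} -> Ring = 1*2 = 2, Widget = 2*4 = 8.
Iteration 3: components of {Ring,Widget} -> Cover = 2*1 = 2.
Iteration 4: no further components; recursion stops.

Bolt, Cover, Nut, Ring, Seal, Widget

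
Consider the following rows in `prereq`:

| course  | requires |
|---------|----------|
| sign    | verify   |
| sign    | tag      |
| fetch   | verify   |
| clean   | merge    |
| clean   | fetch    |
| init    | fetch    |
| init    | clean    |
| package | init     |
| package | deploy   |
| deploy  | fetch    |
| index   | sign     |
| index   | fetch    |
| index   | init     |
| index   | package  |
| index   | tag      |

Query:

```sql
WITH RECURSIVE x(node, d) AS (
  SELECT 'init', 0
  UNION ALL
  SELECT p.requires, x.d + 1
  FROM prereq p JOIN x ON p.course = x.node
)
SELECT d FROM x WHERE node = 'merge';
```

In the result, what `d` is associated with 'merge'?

2

Base: (init, d=0).
Iteration 1: edges from {init} -> (clean, d=1), (fetch, d=1).
Iteration 2: edges from {clean,fetch} -> (fetch, d=2), (merge, d=2), (verify, d=2).
Iteration 3: edges from {fetch,merge,verify} -> (verify, d=3).
Iteration 4: no outgoing edges from {verify}; recursion stops.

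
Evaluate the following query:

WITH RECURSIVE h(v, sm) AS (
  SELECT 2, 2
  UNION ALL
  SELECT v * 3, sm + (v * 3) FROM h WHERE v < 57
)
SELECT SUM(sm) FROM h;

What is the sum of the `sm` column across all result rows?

Base: v=2, sm=2.
Iteration 1: 2 < 57 holds -> v = 2 * 3 = 6, sm = 2 + 6 = 8.
Iteration 2: 6 < 57 holds -> v = 6 * 3 = 18, sm = 8 + 18 = 26.
Iteration 3: 18 < 57 holds -> v = 18 * 3 = 54, sm = 26 + 54 = 80.
Iteration 4: 54 < 57 holds -> v = 54 * 3 = 162, sm = 80 + 162 = 242.
Iteration 5: 162 < 57 fails; recursion stops.
SUM(sm) = 2 + 8 + 26 + 80 + 242 = 358.

358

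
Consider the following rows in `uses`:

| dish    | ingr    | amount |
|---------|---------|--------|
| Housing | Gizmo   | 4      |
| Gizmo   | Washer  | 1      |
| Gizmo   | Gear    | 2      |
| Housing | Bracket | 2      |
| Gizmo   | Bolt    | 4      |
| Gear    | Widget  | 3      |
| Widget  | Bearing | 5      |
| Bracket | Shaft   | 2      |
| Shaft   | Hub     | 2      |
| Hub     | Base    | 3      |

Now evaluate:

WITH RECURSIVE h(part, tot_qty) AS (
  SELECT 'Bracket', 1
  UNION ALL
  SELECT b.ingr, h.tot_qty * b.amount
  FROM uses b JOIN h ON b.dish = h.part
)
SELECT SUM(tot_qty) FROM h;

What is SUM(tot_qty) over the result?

19

Base: (Bracket, tot_qty=1).
Iteration 1: components of {Bracket} -> Shaft = 1*2 = 2.
Iteration 2: components of {Shaft} -> Hub = 2*2 = 4.
Iteration 3: components of {Hub} -> Base = 4*3 = 12.
Iteration 4: no further components; recursion stops.
SUM(tot_qty) = 1 + 2 + 4 + 12 = 19.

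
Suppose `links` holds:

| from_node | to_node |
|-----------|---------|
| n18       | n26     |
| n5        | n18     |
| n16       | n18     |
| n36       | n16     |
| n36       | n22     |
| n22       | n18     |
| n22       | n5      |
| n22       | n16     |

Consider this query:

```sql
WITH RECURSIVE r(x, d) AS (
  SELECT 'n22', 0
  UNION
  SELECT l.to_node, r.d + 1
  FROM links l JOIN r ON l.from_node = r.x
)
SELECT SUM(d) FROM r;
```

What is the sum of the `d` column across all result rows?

10

Base: (n22, d=0).
Iteration 1: edges from {n22} -> (n16, d=1), (n18, d=1), (n5, d=1).
Iteration 2: edges from {n16,n18,n5} -> (n18, d=2), (n26, d=2). [UNION drops 1 duplicate row(s)]
Iteration 3: edges from {n18,n26} -> (n26, d=3).
Iteration 4: no outgoing edges from {n26}; recursion stops.
SUM(d) = 0 + 1 + 1 + 1 + 2 + 2 + 3 = 10.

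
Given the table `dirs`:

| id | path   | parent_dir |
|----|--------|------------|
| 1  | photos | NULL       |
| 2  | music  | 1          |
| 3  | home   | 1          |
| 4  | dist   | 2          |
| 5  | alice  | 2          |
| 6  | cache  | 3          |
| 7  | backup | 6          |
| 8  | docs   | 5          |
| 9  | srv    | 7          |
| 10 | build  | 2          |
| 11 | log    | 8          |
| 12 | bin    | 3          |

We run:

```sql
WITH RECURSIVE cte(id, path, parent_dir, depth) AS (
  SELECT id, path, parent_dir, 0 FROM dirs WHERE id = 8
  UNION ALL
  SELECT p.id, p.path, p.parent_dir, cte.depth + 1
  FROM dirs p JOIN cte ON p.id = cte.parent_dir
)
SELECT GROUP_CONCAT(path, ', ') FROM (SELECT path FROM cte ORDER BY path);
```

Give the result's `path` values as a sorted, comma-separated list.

Base: id=8 (docs), parent_dir=5, depth 0.
Iteration 1: join on id=5 -> alice (id 5, parent_dir=2, depth 1).
Iteration 2: join on id=2 -> music (id 2, parent_dir=1, depth 2).
Iteration 3: join on id=1 -> photos (id 1, parent_dir=NULL, depth 3).
Iteration 4: parent_dir is NULL; no match; recursion stops.

alice, docs, music, photos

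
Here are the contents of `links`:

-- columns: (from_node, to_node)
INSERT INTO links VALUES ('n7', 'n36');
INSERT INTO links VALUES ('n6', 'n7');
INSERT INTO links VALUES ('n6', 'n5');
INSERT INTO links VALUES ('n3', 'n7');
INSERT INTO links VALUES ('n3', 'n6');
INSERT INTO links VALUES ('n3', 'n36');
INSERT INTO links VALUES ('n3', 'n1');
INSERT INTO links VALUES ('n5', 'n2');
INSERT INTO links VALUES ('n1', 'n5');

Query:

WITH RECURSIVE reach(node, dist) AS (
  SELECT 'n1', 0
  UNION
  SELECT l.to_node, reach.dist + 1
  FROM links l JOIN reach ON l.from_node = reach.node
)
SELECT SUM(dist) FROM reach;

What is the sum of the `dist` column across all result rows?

Base: (n1, dist=0).
Iteration 1: edges from {n1} -> (n5, dist=1).
Iteration 2: edges from {n5} -> (n2, dist=2).
Iteration 3: no outgoing edges from {n2}; recursion stops.
SUM(dist) = 0 + 1 + 2 = 3.

3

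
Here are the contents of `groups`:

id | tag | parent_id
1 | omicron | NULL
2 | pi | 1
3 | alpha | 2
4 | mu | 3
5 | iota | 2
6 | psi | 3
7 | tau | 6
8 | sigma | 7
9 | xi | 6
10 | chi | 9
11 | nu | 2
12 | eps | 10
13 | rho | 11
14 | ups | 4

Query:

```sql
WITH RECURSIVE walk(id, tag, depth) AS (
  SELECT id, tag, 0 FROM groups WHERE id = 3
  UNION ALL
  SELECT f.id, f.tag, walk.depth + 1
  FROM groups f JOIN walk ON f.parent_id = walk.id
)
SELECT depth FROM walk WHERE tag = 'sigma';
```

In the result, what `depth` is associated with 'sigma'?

Base: id=3 (alpha) at depth 0.
Iteration 1: rows with parent_id in {3} -> mu (id 4, depth 1), psi (id 6, depth 1).
Iteration 2: rows with parent_id in {4,6} -> tau (id 7, depth 2), xi (id 9, depth 2), ups (id 14, depth 2).
Iteration 3: rows with parent_id in {7,9,14} -> sigma (id 8, depth 3), chi (id 10, depth 3).
Iteration 4: rows with parent_id in {8,10} -> eps (id 12, depth 4).
Iteration 5: no rows with parent_id in {12}; recursion stops.

3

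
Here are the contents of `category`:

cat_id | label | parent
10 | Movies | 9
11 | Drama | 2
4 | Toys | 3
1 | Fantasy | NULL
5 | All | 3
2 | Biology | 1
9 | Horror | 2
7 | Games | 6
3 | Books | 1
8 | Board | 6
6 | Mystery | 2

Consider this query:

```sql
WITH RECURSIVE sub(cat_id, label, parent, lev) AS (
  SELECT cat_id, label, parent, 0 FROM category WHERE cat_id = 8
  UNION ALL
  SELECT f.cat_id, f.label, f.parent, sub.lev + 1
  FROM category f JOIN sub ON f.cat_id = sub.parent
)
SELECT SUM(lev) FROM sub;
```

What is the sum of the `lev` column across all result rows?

6

Base: cat_id=8 (Board), parent=6, lev 0.
Iteration 1: join on cat_id=6 -> Mystery (id 6, parent=2, lev 1).
Iteration 2: join on cat_id=2 -> Biology (id 2, parent=1, lev 2).
Iteration 3: join on cat_id=1 -> Fantasy (id 1, parent=NULL, lev 3).
Iteration 4: parent is NULL; no match; recursion stops.
SUM(lev) = 0 + 1 + 2 + 3 = 6.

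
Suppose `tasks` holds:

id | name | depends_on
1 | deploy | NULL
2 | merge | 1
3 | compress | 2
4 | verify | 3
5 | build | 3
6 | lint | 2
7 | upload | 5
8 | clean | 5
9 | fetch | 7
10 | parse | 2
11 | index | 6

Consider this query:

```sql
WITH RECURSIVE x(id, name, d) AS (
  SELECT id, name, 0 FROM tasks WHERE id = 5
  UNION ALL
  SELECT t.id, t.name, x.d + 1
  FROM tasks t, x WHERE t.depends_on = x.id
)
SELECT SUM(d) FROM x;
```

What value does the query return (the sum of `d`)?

4

Base: id=5 (build) at d 0.
Iteration 1: rows with depends_on in {5} -> upload (id 7, d 1), clean (id 8, d 1).
Iteration 2: rows with depends_on in {7,8} -> fetch (id 9, d 2).
Iteration 3: no rows with depends_on in {9}; recursion stops.
SUM(d) = 0 + 1 + 1 + 2 = 4.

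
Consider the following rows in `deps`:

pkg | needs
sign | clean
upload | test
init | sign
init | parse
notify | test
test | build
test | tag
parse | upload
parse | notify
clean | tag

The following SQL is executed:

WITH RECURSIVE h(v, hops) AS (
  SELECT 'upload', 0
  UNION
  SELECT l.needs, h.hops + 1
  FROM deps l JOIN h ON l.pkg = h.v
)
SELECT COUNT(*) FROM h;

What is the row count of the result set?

4

Base: (upload, hops=0).
Iteration 1: edges from {upload} -> (test, hops=1).
Iteration 2: edges from {test} -> (build, hops=2), (tag, hops=2).
Iteration 3: no outgoing edges from {build,tag}; recursion stops.
Total rows emitted: 4.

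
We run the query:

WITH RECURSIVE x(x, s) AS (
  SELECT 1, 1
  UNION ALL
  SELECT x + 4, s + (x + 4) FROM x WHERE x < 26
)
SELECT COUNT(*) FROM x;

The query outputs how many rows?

8

Base: x=1, s=1.
Iteration 1: 1 < 26 holds -> x = 1 + 4 = 5, s = 1 + 5 = 6.
Iteration 2: 5 < 26 holds -> x = 5 + 4 = 9, s = 6 + 9 = 15.
Iteration 3: 9 < 26 holds -> x = 9 + 4 = 13, s = 15 + 13 = 28.
Iteration 4: 13 < 26 holds -> x = 13 + 4 = 17, s = 28 + 17 = 45.
Iteration 5: 17 < 26 holds -> x = 17 + 4 = 21, s = 45 + 21 = 66.
Iteration 6: 21 < 26 holds -> x = 21 + 4 = 25, s = 66 + 25 = 91.
Iteration 7: 25 < 26 holds -> x = 25 + 4 = 29, s = 91 + 29 = 120.
Iteration 8: 29 < 26 fails; recursion stops.
Total rows emitted: 8.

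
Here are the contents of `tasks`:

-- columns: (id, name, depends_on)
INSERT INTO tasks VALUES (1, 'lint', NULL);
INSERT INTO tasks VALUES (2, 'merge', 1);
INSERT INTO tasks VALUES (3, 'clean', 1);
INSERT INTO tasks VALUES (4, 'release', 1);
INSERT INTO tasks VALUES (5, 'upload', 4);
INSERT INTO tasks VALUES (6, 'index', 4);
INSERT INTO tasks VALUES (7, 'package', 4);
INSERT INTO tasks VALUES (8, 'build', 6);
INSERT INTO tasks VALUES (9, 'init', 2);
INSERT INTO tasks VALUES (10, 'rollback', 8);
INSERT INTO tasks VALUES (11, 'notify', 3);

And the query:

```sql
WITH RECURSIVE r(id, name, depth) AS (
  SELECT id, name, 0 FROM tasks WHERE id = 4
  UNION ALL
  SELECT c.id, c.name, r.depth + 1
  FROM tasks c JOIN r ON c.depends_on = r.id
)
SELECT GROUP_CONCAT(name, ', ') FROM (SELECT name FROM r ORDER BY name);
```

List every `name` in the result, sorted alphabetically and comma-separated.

Base: id=4 (release) at depth 0.
Iteration 1: rows with depends_on in {4} -> upload (id 5, depth 1), index (id 6, depth 1), package (id 7, depth 1).
Iteration 2: rows with depends_on in {5,6,7} -> build (id 8, depth 2).
Iteration 3: rows with depends_on in {8} -> rollback (id 10, depth 3).
Iteration 4: no rows with depends_on in {10}; recursion stops.

build, index, package, release, rollback, upload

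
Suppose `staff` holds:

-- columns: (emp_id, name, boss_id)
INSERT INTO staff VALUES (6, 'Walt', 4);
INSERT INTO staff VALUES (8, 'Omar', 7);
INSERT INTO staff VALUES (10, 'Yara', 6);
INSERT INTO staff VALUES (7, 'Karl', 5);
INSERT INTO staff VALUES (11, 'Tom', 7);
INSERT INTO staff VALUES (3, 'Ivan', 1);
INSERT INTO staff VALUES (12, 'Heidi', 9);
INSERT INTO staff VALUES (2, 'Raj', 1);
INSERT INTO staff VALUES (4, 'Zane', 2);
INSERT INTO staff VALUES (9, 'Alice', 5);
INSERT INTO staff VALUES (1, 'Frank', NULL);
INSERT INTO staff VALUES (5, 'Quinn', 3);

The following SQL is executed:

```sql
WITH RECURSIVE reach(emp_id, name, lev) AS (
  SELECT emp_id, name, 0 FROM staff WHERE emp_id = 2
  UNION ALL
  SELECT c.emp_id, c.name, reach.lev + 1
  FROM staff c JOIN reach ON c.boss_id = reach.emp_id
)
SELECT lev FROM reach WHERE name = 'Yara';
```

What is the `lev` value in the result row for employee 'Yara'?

3

Base: emp_id=2 (Raj) at lev 0.
Iteration 1: rows with boss_id in {2} -> Zane (id 4, lev 1).
Iteration 2: rows with boss_id in {4} -> Walt (id 6, lev 2).
Iteration 3: rows with boss_id in {6} -> Yara (id 10, lev 3).
Iteration 4: no rows with boss_id in {10}; recursion stops.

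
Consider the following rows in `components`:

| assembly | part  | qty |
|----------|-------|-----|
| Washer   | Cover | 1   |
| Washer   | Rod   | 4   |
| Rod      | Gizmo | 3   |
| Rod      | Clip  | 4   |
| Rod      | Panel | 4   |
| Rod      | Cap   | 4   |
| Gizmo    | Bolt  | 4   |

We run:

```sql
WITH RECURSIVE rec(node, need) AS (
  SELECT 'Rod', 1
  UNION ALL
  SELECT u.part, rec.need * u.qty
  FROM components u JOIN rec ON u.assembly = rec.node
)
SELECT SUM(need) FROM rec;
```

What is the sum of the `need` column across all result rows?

28

Base: (Rod, need=1).
Iteration 1: components of {Rod} -> Cap = 1*4 = 4, Clip = 1*4 = 4, Gizmo = 1*3 = 3, Panel = 1*4 = 4.
Iteration 2: components of {Cap,Clip,Gizmo,Panel} -> Bolt = 3*4 = 12.
Iteration 3: no further components; recursion stops.
SUM(need) = 1 + 3 + 4 + 4 + 4 + 12 = 28.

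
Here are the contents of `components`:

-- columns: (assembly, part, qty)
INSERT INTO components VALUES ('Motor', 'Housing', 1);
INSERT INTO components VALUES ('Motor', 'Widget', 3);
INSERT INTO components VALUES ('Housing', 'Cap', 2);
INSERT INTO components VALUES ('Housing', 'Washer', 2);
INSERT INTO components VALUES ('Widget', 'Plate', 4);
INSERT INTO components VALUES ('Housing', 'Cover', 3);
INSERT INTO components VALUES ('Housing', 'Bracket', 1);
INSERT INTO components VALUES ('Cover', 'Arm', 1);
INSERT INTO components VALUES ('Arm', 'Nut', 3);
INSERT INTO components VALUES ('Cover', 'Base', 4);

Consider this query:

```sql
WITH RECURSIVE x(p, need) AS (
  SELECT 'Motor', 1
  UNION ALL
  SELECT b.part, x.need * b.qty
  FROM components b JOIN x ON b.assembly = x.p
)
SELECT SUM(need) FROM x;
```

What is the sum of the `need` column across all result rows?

49

Base: (Motor, need=1).
Iteration 1: components of {Motor} -> Housing = 1*1 = 1, Widget = 1*3 = 3.
Iteration 2: components of {Housing,Widget} -> Bracket = 1*1 = 1, Cap = 1*2 = 2, Cover = 1*3 = 3, Plate = 3*4 = 12, Washer = 1*2 = 2.
Iteration 3: components of {Bracket,Cap,Cover,Plate,Washer} -> Arm = 3*1 = 3, Base = 3*4 = 12.
Iteration 4: components of {Arm,Base} -> Nut = 3*3 = 9.
Iteration 5: no further components; recursion stops.
SUM(need) = 1 + 1 + 3 + 2 + 2 + 3 + 1 + 12 + 3 + 12 + 9 = 49.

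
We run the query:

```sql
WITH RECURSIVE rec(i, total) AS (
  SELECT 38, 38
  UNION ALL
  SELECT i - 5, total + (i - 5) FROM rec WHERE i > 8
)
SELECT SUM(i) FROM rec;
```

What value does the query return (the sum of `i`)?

Base: i=38, total=38.
Iteration 1: 38 > 8 holds -> i = 38 - 5 = 33, total = 38 + 33 = 71.
Iteration 2: 33 > 8 holds -> i = 33 - 5 = 28, total = 71 + 28 = 99.
Iteration 3: 28 > 8 holds -> i = 28 - 5 = 23, total = 99 + 23 = 122.
Iteration 4: 23 > 8 holds -> i = 23 - 5 = 18, total = 122 + 18 = 140.
Iteration 5: 18 > 8 holds -> i = 18 - 5 = 13, total = 140 + 13 = 153.
Iteration 6: 13 > 8 holds -> i = 13 - 5 = 8, total = 153 + 8 = 161.
Iteration 7: 8 > 8 fails; recursion stops.
SUM(i) = 38 + 33 + 28 + 23 + 18 + 13 + 8 = 161.

161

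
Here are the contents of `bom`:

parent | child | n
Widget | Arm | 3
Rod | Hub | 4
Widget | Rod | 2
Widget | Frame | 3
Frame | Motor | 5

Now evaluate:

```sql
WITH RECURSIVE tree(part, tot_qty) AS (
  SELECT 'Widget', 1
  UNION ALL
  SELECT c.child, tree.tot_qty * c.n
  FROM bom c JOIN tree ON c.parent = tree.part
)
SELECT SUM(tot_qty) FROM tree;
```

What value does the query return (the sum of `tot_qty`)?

32

Base: (Widget, tot_qty=1).
Iteration 1: components of {Widget} -> Arm = 1*3 = 3, Frame = 1*3 = 3, Rod = 1*2 = 2.
Iteration 2: components of {Arm,Frame,Rod} -> Hub = 2*4 = 8, Motor = 3*5 = 15.
Iteration 3: no further components; recursion stops.
SUM(tot_qty) = 1 + 2 + 3 + 3 + 8 + 15 = 32.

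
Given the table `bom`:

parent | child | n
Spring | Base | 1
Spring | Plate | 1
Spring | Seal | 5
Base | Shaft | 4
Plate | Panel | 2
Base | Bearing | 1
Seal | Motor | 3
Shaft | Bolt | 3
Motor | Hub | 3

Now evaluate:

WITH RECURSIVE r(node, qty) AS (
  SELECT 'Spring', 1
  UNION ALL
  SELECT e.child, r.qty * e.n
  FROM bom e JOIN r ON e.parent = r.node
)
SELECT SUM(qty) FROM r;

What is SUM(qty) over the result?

87

Base: (Spring, qty=1).
Iteration 1: components of {Spring} -> Base = 1*1 = 1, Plate = 1*1 = 1, Seal = 1*5 = 5.
Iteration 2: components of {Base,Plate,Seal} -> Bearing = 1*1 = 1, Motor = 5*3 = 15, Panel = 1*2 = 2, Shaft = 1*4 = 4.
Iteration 3: components of {Bearing,Motor,Panel,Shaft} -> Bolt = 4*3 = 12, Hub = 15*3 = 45.
Iteration 4: no further components; recursion stops.
SUM(qty) = 1 + 1 + 1 + 5 + 4 + 1 + 2 + 15 + 12 + 45 = 87.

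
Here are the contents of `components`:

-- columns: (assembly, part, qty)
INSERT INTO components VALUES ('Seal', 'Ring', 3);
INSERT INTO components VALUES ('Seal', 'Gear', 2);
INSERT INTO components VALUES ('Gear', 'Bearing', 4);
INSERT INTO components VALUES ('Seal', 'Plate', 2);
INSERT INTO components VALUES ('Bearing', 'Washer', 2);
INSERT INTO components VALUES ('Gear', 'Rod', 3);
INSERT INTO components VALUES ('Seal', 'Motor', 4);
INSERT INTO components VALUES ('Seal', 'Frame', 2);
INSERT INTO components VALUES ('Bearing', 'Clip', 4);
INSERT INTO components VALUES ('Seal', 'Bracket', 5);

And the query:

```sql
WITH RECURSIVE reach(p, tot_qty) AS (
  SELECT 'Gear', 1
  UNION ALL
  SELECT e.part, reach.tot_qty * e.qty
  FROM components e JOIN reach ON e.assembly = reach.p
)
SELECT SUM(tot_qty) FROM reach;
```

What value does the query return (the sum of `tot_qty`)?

32

Base: (Gear, tot_qty=1).
Iteration 1: components of {Gear} -> Bearing = 1*4 = 4, Rod = 1*3 = 3.
Iteration 2: components of {Bearing,Rod} -> Clip = 4*4 = 16, Washer = 4*2 = 8.
Iteration 3: no further components; recursion stops.
SUM(tot_qty) = 1 + 4 + 3 + 8 + 16 = 32.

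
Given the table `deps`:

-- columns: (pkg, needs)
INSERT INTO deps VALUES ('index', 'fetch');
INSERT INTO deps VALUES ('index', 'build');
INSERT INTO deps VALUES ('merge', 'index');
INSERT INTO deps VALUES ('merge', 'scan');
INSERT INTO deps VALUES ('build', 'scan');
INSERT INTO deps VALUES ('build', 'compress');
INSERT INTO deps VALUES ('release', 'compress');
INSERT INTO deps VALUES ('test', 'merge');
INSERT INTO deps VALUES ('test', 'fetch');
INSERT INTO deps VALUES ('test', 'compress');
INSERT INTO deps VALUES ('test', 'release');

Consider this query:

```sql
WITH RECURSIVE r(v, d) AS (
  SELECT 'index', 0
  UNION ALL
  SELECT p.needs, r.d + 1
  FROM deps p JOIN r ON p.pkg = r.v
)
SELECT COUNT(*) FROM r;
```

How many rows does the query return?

Base: (index, d=0).
Iteration 1: edges from {index} -> (build, d=1), (fetch, d=1).
Iteration 2: edges from {build,fetch} -> (compress, d=2), (scan, d=2).
Iteration 3: no outgoing edges from {compress,scan}; recursion stops.
Total rows emitted: 5.

5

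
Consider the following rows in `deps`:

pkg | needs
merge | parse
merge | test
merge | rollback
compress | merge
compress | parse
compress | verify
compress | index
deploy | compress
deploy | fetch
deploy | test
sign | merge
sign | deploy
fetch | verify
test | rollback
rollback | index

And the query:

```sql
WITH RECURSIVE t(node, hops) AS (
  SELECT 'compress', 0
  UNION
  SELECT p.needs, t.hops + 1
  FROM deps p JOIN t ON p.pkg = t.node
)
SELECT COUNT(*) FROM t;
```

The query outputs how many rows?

Base: (compress, hops=0).
Iteration 1: edges from {compress} -> (index, hops=1), (merge, hops=1), (parse, hops=1), (verify, hops=1).
Iteration 2: edges from {index,merge,parse,verify} -> (parse, hops=2), (rollback, hops=2), (test, hops=2).
Iteration 3: edges from {parse,rollback,test} -> (index, hops=3), (rollback, hops=3).
Iteration 4: edges from {index,rollback} -> (index, hops=4).
Iteration 5: no outgoing edges from {index}; recursion stops.
Total rows emitted: 11.

11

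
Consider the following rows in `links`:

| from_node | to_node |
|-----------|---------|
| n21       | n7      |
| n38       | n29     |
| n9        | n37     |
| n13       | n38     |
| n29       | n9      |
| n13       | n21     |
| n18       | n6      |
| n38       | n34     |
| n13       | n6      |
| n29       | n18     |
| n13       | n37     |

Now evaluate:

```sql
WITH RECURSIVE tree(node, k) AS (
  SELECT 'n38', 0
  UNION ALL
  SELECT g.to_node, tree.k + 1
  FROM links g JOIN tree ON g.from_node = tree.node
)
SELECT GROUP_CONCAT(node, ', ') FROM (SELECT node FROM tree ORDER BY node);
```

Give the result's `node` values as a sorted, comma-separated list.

Base: (n38, k=0).
Iteration 1: edges from {n38} -> (n29, k=1), (n34, k=1).
Iteration 2: edges from {n29,n34} -> (n18, k=2), (n9, k=2).
Iteration 3: edges from {n18,n9} -> (n37, k=3), (n6, k=3).
Iteration 4: no outgoing edges from {n37,n6}; recursion stops.

n18, n29, n34, n37, n38, n6, n9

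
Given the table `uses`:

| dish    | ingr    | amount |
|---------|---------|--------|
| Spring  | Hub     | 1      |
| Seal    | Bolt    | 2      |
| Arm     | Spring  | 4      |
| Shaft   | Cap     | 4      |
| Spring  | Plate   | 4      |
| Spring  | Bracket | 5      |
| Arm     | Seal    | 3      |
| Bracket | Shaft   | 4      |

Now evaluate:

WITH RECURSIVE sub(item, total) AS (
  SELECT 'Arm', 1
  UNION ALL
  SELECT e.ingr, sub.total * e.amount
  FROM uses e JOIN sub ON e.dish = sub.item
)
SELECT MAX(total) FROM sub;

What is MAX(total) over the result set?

320

Base: (Arm, total=1).
Iteration 1: components of {Arm} -> Seal = 1*3 = 3, Spring = 1*4 = 4.
Iteration 2: components of {Seal,Spring} -> Bolt = 3*2 = 6, Bracket = 4*5 = 20, Hub = 4*1 = 4, Plate = 4*4 = 16.
Iteration 3: components of {Bolt,Bracket,Hub,Plate} -> Shaft = 20*4 = 80.
Iteration 4: components of {Shaft} -> Cap = 80*4 = 320.
Iteration 5: no further components; recursion stops.
total values: 1, 3, 4, 6, 20, 16, 4, 80, 320; the maximum is 320.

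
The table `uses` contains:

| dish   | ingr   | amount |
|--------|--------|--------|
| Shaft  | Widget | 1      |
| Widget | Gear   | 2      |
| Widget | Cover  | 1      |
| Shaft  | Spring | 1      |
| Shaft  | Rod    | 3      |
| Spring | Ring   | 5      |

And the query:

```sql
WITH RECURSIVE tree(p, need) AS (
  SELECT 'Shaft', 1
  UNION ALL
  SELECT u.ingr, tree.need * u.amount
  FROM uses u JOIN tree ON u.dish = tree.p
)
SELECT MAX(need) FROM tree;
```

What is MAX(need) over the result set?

5

Base: (Shaft, need=1).
Iteration 1: components of {Shaft} -> Rod = 1*3 = 3, Spring = 1*1 = 1, Widget = 1*1 = 1.
Iteration 2: components of {Rod,Spring,Widget} -> Cover = 1*1 = 1, Gear = 1*2 = 2, Ring = 1*5 = 5.
Iteration 3: no further components; recursion stops.
need values: 1, 1, 1, 3, 2, 1, 5; the maximum is 5.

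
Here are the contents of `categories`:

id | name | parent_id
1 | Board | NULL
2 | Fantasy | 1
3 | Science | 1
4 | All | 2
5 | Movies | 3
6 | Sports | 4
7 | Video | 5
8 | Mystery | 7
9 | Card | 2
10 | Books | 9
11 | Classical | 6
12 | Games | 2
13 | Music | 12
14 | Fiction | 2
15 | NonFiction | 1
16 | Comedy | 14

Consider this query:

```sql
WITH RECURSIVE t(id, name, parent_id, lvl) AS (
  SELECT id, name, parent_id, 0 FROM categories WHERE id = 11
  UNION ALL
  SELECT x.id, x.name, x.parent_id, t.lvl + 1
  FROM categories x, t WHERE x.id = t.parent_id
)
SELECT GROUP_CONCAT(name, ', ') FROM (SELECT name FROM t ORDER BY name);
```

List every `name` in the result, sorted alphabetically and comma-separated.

All, Board, Classical, Fantasy, Sports

Base: id=11 (Classical), parent_id=6, lvl 0.
Iteration 1: join on id=6 -> Sports (id 6, parent_id=4, lvl 1).
Iteration 2: join on id=4 -> All (id 4, parent_id=2, lvl 2).
Iteration 3: join on id=2 -> Fantasy (id 2, parent_id=1, lvl 3).
Iteration 4: join on id=1 -> Board (id 1, parent_id=NULL, lvl 4).
Iteration 5: parent_id is NULL; no match; recursion stops.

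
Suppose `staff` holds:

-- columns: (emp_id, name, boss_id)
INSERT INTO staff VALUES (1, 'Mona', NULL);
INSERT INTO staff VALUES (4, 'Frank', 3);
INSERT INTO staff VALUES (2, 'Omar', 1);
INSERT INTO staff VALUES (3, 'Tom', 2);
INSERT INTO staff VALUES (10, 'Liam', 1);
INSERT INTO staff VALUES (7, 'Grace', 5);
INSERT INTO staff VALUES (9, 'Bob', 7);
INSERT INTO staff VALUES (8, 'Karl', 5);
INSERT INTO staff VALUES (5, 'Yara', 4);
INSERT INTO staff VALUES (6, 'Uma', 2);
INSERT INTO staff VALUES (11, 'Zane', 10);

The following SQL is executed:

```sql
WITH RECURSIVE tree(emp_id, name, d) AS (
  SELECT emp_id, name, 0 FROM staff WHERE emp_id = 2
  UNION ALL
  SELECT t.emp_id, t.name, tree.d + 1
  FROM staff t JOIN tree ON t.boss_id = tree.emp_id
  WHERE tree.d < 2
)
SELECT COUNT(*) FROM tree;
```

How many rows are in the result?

Base: emp_id=2 (Omar) at d 0.
Iteration 1: rows with boss_id in {2} -> Tom (id 3, d 1), Uma (id 6, d 1).
Iteration 2: rows with boss_id in {3,6} -> Frank (id 4, d 2).
Iteration 3: d < 2 fails for all current rows; recursion stops.
Total rows emitted: 4.

4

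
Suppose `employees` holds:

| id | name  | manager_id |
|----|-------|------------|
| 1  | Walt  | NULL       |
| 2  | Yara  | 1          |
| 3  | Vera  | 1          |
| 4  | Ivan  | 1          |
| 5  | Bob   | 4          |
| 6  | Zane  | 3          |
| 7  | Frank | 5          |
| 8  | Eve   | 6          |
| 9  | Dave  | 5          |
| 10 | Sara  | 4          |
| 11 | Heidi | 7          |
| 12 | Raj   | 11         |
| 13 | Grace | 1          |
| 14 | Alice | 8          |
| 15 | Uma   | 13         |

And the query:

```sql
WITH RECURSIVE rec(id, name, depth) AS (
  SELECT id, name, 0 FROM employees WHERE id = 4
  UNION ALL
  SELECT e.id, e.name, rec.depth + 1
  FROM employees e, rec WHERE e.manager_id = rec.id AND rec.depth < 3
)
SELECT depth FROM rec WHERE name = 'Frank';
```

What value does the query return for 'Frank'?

2

Base: id=4 (Ivan) at depth 0.
Iteration 1: rows with manager_id in {4} -> Bob (id 5, depth 1), Sara (id 10, depth 1).
Iteration 2: rows with manager_id in {5,10} -> Frank (id 7, depth 2), Dave (id 9, depth 2).
Iteration 3: rows with manager_id in {7,9} -> Heidi (id 11, depth 3).
Iteration 4: depth < 3 fails for all current rows; recursion stops.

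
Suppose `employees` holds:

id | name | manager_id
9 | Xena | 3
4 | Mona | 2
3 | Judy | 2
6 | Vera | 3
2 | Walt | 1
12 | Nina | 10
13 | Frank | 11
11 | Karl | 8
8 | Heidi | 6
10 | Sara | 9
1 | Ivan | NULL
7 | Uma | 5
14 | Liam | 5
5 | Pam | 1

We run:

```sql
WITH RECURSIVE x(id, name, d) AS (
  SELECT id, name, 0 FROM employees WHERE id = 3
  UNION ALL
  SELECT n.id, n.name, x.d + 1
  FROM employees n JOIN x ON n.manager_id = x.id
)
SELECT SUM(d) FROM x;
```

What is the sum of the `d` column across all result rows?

16

Base: id=3 (Judy) at d 0.
Iteration 1: rows with manager_id in {3} -> Vera (id 6, d 1), Xena (id 9, d 1).
Iteration 2: rows with manager_id in {6,9} -> Heidi (id 8, d 2), Sara (id 10, d 2).
Iteration 3: rows with manager_id in {8,10} -> Karl (id 11, d 3), Nina (id 12, d 3).
Iteration 4: rows with manager_id in {11,12} -> Frank (id 13, d 4).
Iteration 5: no rows with manager_id in {13}; recursion stops.
SUM(d) = 0 + 1 + 1 + 2 + 2 + 3 + 3 + 4 = 16.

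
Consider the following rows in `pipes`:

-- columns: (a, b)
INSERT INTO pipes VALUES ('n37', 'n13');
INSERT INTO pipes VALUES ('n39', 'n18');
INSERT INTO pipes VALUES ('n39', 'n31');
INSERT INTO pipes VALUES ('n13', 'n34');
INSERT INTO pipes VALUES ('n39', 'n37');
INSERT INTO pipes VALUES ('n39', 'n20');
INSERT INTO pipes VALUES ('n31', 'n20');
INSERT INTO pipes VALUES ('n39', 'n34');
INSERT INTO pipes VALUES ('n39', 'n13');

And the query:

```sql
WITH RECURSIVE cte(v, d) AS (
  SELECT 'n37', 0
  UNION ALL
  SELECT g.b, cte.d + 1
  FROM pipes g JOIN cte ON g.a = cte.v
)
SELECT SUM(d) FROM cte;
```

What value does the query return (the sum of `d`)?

Base: (n37, d=0).
Iteration 1: edges from {n37} -> (n13, d=1).
Iteration 2: edges from {n13} -> (n34, d=2).
Iteration 3: no outgoing edges from {n34}; recursion stops.
SUM(d) = 0 + 1 + 2 = 3.

3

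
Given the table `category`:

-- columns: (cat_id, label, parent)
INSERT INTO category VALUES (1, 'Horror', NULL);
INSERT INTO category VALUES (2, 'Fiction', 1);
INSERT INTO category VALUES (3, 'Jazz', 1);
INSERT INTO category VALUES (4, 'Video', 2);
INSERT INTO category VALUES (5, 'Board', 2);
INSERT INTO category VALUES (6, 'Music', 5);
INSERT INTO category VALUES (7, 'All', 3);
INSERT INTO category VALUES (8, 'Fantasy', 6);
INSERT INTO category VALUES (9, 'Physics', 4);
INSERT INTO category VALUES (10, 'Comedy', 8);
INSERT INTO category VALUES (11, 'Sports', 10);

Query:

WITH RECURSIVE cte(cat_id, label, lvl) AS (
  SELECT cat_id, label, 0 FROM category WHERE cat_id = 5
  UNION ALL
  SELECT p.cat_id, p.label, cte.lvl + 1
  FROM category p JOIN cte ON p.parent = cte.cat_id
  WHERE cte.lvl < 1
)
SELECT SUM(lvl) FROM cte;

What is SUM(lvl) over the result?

Base: cat_id=5 (Board) at lvl 0.
Iteration 1: rows with parent in {5} -> Music (id 6, lvl 1).
Iteration 2: lvl < 1 fails for all current rows; recursion stops.
SUM(lvl) = 0 + 1 = 1.

1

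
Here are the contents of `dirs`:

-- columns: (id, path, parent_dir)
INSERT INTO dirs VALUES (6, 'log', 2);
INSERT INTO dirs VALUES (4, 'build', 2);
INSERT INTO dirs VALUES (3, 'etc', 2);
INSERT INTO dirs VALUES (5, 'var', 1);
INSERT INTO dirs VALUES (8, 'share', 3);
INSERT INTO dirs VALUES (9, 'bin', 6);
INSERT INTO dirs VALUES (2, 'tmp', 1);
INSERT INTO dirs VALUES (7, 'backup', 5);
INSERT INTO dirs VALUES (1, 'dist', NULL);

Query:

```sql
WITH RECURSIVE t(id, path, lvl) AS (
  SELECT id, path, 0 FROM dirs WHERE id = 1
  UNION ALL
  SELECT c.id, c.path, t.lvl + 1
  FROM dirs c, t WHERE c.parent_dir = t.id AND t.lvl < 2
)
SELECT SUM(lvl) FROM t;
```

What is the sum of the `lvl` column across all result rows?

Base: id=1 (dist) at lvl 0.
Iteration 1: rows with parent_dir in {1} -> tmp (id 2, lvl 1), var (id 5, lvl 1).
Iteration 2: rows with parent_dir in {2,5} -> etc (id 3, lvl 2), build (id 4, lvl 2), log (id 6, lvl 2), backup (id 7, lvl 2).
Iteration 3: lvl < 2 fails for all current rows; recursion stops.
SUM(lvl) = 0 + 1 + 1 + 2 + 2 + 2 + 2 = 10.

10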